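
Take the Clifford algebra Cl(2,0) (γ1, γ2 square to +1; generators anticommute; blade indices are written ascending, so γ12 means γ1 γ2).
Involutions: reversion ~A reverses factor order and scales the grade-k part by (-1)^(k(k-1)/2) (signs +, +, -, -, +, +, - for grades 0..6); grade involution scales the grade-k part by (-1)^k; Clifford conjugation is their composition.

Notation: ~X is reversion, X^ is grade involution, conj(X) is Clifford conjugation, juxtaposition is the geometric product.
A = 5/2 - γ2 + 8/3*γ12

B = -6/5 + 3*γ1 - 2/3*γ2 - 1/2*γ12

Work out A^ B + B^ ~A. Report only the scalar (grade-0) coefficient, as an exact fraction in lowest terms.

first term: -7/3 + 56/9*γ1 - 163/15*γ2 - 149/20*γ12
second term: -5 - 47/9*γ1 + 163/15*γ2 + 99/20*γ12
Answer: -22/3


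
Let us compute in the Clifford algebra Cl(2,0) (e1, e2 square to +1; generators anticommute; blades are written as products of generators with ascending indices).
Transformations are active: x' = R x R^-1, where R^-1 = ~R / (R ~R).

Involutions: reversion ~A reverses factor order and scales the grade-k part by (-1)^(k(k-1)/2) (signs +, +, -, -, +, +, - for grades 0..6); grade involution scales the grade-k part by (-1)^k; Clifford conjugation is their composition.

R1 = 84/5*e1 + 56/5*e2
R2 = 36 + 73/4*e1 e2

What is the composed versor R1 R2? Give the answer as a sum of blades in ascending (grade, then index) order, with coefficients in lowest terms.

Distribute over the terms of R1 (each basis-blade product reordered to ascending indices, repeated generators contracted through their squares):
(84/5*e1) R2 = 3024/5*e1 + 1533/5*e2
(56/5*e2) R2 = -1022/5*e1 + 2016/5*e2
Summing the partial products and collecting blades:
Answer: 2002/5*e1 + 3549/5*e2


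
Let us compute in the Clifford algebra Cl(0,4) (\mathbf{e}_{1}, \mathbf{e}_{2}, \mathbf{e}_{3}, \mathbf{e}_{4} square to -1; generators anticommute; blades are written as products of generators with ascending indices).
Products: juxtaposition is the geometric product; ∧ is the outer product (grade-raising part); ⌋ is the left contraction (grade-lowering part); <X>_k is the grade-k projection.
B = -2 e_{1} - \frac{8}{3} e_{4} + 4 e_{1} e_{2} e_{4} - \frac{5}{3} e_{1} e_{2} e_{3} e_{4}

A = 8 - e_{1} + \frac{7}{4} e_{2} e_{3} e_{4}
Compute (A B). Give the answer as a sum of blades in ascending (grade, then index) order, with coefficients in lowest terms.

step 1: -2 - \frac{157}{12} e_{1} - \frac{64}{3} e_{4} - 7 e_{1} e_{3} + \frac{8}{3} e_{1} e_{4} + \frac{14}{3} e_{2} e_{3} + 4 e_{2} e_{4} + 32 e_{1} e_{2} e_{4} - \frac{5}{3} e_{2} e_{3} e_{4} - \frac{59}{6} e_{1} e_{2} e_{3} e_{4}
Answer: -2 - \frac{157}{12} e_{1} - \frac{64}{3} e_{4} - 7 e_{1} e_{3} + \frac{8}{3} e_{1} e_{4} + \frac{14}{3} e_{2} e_{3} + 4 e_{2} e_{4} + 32 e_{1} e_{2} e_{4} - \frac{5}{3} e_{2} e_{3} e_{4} - \frac{59}{6} e_{1} e_{2} e_{3} e_{4}


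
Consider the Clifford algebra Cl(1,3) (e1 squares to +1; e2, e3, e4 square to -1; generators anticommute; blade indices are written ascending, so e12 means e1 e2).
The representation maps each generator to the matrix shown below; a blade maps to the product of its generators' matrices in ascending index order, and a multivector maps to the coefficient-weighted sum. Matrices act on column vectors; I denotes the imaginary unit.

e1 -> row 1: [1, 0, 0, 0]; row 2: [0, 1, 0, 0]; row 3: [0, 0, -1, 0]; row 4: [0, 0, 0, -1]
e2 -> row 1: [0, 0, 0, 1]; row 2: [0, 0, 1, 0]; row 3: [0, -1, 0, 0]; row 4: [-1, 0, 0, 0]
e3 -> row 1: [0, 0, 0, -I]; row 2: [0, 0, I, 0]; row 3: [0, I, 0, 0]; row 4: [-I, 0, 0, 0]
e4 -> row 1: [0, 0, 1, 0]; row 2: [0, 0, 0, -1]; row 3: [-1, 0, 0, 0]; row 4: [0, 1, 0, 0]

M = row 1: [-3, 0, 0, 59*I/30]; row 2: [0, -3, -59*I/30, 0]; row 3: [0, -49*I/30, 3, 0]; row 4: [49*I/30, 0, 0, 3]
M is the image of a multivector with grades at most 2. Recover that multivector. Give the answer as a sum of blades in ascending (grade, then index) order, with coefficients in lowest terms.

Method: the blade images are trace-orthogonal — tr(rho(e_A) rho(e_B)^-1) = 4 if A = B and 0 otherwise — and rho(e_A)^-1 = (e_A)^2 * rho(e_A) with (e_A)^2 = +1 or -1, so the coefficient of e_A in the preimage is (e_A)^2 * tr(M rho(e_A))/4.
Nonzero projections over blades of grade <= 2: e1: (e1)^2 = +1, tr(M rho(e1)) = -12, coefficient -3; e3: (e3)^2 = -1, tr(M rho(e3)) = 36/5, coefficient -9/5; e13: (e13)^2 = +1, tr(M rho(e13)) = -2/3, coefficient -1/6. Every other blade of grade <= 2 projects to 0.
Answer: -3*e1 - 9/5*e3 - 1/6*e13


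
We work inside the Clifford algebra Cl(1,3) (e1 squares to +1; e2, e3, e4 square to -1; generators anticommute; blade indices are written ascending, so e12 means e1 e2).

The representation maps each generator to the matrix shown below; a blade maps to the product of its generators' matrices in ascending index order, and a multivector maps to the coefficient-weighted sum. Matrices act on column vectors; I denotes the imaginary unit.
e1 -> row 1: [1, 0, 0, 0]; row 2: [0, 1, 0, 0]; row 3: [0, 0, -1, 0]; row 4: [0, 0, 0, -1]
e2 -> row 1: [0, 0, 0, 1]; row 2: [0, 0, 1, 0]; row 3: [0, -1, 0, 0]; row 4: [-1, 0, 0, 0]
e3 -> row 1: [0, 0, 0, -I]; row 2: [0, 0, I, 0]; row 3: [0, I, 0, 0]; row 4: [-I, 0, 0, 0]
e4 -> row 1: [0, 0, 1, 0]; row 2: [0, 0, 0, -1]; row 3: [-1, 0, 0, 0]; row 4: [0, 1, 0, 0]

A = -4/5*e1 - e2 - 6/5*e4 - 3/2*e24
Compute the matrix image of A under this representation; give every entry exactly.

Bivector images (products of the table entries): rho(e24) = rho(e2)rho(e4) = row 1: [0, 1, 0, 0]; row 2: [-1, 0, 0, 0]; row 3: [0, 0, 0, 1]; row 4: [0, 0, -1, 0].
M = (-4/5)*rho(e1) + (-1)*rho(e2) + (-6/5)*rho(e4) + (-3/2)*rho(e24), summed entrywise:
Answer: row 1: [-4/5, -3/2, -6/5, -1]; row 2: [3/2, -4/5, -1, 6/5]; row 3: [6/5, 1, 4/5, -3/2]; row 4: [1, -6/5, 3/2, 4/5]


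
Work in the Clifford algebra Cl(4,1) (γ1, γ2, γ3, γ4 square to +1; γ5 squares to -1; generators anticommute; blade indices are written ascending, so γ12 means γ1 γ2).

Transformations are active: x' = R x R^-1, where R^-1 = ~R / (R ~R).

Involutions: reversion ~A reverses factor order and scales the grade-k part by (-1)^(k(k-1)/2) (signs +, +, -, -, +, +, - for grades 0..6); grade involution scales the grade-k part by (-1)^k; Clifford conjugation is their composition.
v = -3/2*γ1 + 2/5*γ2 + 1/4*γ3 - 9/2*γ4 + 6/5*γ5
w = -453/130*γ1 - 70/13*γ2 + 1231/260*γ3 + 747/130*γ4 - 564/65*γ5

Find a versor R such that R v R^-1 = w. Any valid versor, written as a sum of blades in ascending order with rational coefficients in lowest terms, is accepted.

Construction: equal norms (both 8513/400) license R = v + w = -324/65*γ1 - 324/65*γ2 + 324/65*γ3 + 81/65*γ4 - 486/65*γ5 — nothing changes along that direction, while (v - w)/2 changes sign, so v maps onto w.
Answer: -324/65*γ1 - 324/65*γ2 + 324/65*γ3 + 81/65*γ4 - 486/65*γ5


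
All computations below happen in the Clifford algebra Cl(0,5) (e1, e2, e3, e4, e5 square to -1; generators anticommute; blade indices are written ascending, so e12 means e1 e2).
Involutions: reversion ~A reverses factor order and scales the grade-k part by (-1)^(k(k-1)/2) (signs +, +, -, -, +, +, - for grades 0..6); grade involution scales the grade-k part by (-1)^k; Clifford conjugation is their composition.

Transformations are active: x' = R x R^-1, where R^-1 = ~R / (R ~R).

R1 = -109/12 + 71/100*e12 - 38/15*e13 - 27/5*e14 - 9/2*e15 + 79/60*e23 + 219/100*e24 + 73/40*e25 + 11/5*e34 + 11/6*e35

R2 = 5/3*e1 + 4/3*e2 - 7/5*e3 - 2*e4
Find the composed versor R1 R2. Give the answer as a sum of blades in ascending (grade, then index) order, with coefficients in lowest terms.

Distribute over the terms of R2 (each basis-blade product reordered to ascending indices, repeated generators contracted through their squares):
R1 (5/3*e1) = -545/36*e1 + 71/60*e2 - 38/9*e3 - 9*e4 - 15/2*e5 + 79/36*e123 + 73/20*e124 + 73/24*e125 + 11/3*e134 + 55/18*e135
R1 (4/3*e2) = -71/75*e1 - 109/9*e2 + 79/45*e3 + 73/25*e4 + 73/30*e5 + 152/45*e123 + 36/5*e124 + 6*e125 + 44/15*e234 + 22/9*e235
R1 (-7/5*e3) = -266/75*e1 + 553/300*e2 + 763/60*e3 - 77/25*e4 - 77/30*e5 - 497/500*e123 - 189/25*e134 - 63/10*e135 + 1533/500*e234 + 511/200*e235
R1 (-2*e4) = -54/5*e1 + 219/50*e2 + 22/5*e3 + 109/6*e4 - 71/50*e124 + 76/15*e134 - 9*e145 - 79/30*e234 + 73/20*e245 + 11/3*e345
Summing the partial products and collecting blades:
Answer: -27389/900*e1 - 2117/450*e2 + 293/20*e3 + 1351/150*e4 - 229/30*e5 + 10301/2250*e123 + 943/100*e124 + 217/24*e125 + 88/75*e134 - 146/45*e135 - 9*e145 + 1683/500*e234 + 8999/1800*e235 + 73/20*e245 + 11/3*e345


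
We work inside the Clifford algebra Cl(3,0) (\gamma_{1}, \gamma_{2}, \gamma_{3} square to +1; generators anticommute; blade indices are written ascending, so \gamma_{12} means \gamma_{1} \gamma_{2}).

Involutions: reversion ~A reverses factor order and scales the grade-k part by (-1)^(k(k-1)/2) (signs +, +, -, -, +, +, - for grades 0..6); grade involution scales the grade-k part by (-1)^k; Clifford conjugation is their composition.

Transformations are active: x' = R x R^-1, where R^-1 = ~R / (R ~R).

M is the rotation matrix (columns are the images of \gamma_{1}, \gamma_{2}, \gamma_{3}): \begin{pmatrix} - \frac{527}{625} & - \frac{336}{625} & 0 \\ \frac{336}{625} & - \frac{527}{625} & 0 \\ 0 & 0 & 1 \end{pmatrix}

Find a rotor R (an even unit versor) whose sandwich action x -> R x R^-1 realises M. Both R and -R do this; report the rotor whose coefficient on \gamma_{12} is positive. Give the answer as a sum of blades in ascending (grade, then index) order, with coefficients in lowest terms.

Method: write R = a + b12*\gamma_{12} + b13*\gamma_{13} + b23*\gamma_{23} with a^2 + b12^2 + b13^2 + b23^2 = 1 (so R^-1 = ~R). Expanding the columns R e_j ~R gives tr M = 4a^2 - 1 and, from the antisymmetric part, M21 - M12 = -4a*b12, M13 - M31 = 4a*b13, M32 - M23 = -4a*b23.
Here tr M = -\frac{429}{625}, so a^2 = (1 + tr M)/4 = \frac{49}{625} and a = ±\frac{7}{25}. Taking a = \frac{7}{25}: M21 - M12 = \frac{672}{625}, M13 - M31 = 0, M32 - M23 = 0, giving b12 = -\frac{24}{25}, b13 = 0, b23 = 0, i.e. R = \frac{7}{25} - \frac{24}{25} \gamma_{12}.
Its \gamma_{12} coefficient is negative, so report the other preimage -R.
Answer: -\frac{7}{25} + \frac{24}{25} \gamma_{12}. Why the constraint matters: R and -R act identically through the sandwich — M has trace -\frac{429}{625} either way — so only the sign condition on \gamma_{12} picks one of the two preimages.


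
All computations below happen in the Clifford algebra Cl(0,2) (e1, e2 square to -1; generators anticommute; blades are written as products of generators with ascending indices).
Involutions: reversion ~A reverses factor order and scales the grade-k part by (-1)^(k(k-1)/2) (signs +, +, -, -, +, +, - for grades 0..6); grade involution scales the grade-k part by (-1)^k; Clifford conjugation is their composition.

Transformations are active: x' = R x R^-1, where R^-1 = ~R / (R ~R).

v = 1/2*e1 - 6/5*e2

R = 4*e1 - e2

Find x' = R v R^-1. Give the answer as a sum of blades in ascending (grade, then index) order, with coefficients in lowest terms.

~R = 4*e1 - e2, and R ~R = -17, so R^-1 = ~R / (-17).
R v = -16/5 - 43/10*e1 e2
Answer: 171/170*e1 + 14/17*e2


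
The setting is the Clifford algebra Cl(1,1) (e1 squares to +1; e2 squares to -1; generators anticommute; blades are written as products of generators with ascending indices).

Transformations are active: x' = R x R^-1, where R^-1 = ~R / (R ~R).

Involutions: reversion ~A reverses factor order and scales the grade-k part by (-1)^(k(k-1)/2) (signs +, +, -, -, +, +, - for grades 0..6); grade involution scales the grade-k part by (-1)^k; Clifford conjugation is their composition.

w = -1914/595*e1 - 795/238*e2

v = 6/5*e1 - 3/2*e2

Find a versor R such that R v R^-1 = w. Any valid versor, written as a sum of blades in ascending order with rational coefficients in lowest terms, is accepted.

Reasoning: v^2 = w^2 = -81/100 since conjugation preserves the quadratic form; R = v + w = -240/119*e1 - 576/119*e2 is then valid when invertible, keeping its own part and reversing (v - w)/2.
Answer: -240/119*e1 - 576/119*e2


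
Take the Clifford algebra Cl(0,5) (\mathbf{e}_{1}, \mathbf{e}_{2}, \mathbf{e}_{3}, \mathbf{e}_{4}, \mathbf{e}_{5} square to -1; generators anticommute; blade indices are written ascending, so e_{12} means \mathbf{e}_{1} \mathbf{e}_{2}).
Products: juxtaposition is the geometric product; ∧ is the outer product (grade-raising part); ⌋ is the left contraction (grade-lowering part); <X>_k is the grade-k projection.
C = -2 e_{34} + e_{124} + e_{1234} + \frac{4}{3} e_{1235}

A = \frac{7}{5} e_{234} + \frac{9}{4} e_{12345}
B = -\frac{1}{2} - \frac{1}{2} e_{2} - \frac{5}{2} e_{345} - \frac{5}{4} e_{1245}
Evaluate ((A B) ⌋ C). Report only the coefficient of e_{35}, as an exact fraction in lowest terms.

step 1: -\frac{45}{16} e_{3} - \frac{45}{8} e_{12} + \frac{7}{2} e_{25} + \frac{7}{10} e_{34} + \frac{7}{4} e_{135} - \frac{7}{10} e_{234} - \frac{9}{8} e_{1345} - \frac{9}{8} e_{12345}
step 2: \frac{7}{5} + \frac{7}{10} e_{1} + \frac{7}{3} e_{2} - \frac{7}{10} e_{12} + \frac{14}{3} e_{13} + \frac{45}{8} e_{34} + \frac{15}{2} e_{35} + \frac{45}{16} e_{124} + \frac{15}{4} e_{125}
Answer: \frac{15}{2}


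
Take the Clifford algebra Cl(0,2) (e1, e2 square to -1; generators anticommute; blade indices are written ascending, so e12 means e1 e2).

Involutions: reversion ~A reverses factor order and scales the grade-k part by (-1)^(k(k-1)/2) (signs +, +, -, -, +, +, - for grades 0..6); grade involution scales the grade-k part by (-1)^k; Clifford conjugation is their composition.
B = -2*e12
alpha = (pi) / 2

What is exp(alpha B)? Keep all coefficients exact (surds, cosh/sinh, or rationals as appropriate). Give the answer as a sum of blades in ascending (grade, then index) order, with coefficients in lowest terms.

B^2 = (-2)^2*(e12)^2 = 4*(-1) = -4 (a basis 2-blade squares to minus the product of its generators' squares).
B^2 = -4 — since the square is negative, the closed form is circular: l = 2, alpha*l = pi, so exp(alpha B) = cos(pi) + (sin(pi)/2)*B = -1 + (0)*B.
Answer: -1


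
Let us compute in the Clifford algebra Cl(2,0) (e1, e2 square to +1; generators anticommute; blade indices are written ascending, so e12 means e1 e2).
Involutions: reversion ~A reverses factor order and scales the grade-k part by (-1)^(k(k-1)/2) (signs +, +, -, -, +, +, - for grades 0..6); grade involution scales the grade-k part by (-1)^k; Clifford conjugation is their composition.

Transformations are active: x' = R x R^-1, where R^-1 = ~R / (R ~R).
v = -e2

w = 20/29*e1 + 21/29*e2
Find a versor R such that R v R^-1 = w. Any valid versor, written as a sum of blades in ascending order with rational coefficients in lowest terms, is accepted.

Why this works: both vectors square to 1, so q(v) = q(w) and R = v + w = 20/29*e1 - 8/29*e2 carries v to w — its own direction survives, the complement (v - w)/2 flips.
Answer: 20/29*e1 - 8/29*e2


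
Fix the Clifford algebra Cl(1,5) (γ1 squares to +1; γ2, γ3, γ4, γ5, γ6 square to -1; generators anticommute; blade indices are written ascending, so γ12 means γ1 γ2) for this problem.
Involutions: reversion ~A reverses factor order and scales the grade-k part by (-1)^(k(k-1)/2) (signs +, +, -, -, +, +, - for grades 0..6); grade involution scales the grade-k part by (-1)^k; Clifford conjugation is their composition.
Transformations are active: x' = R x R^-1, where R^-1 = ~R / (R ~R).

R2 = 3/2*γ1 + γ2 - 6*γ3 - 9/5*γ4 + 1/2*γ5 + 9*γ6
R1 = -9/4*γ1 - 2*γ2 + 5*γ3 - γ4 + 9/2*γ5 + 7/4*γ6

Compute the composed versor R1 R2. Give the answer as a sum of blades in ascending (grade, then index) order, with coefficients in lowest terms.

Distribute over the terms of R1 (each basis-blade product reordered to ascending indices, repeated generators contracted through their squares):
(-9/4*γ1) R2 = -27/8 - 9/4*γ12 + 27/2*γ13 + 81/20*γ14 - 9/8*γ15 - 81/4*γ16
(-2*γ2) R2 = 2 + 3*γ12 + 12*γ23 + 18/5*γ24 - γ25 - 18*γ26
(5*γ3) R2 = 30 - 15/2*γ13 - 5*γ23 - 9*γ34 + 5/2*γ35 + 45*γ36
(-γ4) R2 = -9/5 + 3/2*γ14 + γ24 - 6*γ34 - 1/2*γ45 - 9*γ46
(9/2*γ5) R2 = -9/4 - 27/4*γ15 - 9/2*γ25 + 27*γ35 + 81/10*γ45 + 81/2*γ56
(7/4*γ6) R2 = -63/4 - 21/8*γ16 - 7/4*γ26 + 21/2*γ36 + 63/20*γ46 - 7/8*γ56
Summing the partial products and collecting blades:
Answer: 353/40 + 3/4*γ12 + 6*γ13 + 111/20*γ14 - 63/8*γ15 - 183/8*γ16 + 7*γ23 + 23/5*γ24 - 11/2*γ25 - 79/4*γ26 - 15*γ34 + 59/2*γ35 + 111/2*γ36 + 38/5*γ45 - 117/20*γ46 + 317/8*γ56


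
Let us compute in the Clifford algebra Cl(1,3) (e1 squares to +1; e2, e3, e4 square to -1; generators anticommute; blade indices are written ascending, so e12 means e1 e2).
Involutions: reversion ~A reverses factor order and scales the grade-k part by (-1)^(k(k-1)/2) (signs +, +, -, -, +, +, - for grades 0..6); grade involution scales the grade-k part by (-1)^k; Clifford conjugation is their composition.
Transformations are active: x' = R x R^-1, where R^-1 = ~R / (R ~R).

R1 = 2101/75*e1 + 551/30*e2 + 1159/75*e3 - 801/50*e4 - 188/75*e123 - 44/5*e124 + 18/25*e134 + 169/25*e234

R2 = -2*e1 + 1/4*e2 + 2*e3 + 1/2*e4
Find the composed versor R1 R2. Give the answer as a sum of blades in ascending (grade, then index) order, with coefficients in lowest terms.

Distribute over the terms of R2 (each basis-blade product reordered to ascending indices, repeated generators contracted through their squares):
R1 (-2*e1) = -4202/75 + 551/15*e12 + 2318/75*e13 - 801/25*e14 + 376/75*e23 + 88/5*e24 - 36/25*e34 + 338/25*e1234
R1 (1/4*e2) = -551/120 + 2101/300*e12 - 47/75*e13 - 11/5*e14 - 1159/300*e23 + 801/200*e24 - 169/100*e34 + 9/50*e1234
R1 (2*e3) = -2318/75 + 376/75*e12 + 4202/75*e13 + 36/25*e14 + 551/15*e23 + 338/25*e24 + 801/25*e34 + 88/5*e1234
R1 (1/2*e4) = 801/100 + 22/5*e12 - 9/25*e13 + 2101/150*e14 - 169/50*e23 + 551/60*e24 + 1159/150*e34 - 94/75*e1234
Summing the partial products and collecting blades:
Answer: -16703/200 + 1063/20*e12 + 6446/75*e13 - 2819/150*e14 + 10351/300*e23 + 5317/120*e24 + 10991/300*e34 + 4507/150*e1234


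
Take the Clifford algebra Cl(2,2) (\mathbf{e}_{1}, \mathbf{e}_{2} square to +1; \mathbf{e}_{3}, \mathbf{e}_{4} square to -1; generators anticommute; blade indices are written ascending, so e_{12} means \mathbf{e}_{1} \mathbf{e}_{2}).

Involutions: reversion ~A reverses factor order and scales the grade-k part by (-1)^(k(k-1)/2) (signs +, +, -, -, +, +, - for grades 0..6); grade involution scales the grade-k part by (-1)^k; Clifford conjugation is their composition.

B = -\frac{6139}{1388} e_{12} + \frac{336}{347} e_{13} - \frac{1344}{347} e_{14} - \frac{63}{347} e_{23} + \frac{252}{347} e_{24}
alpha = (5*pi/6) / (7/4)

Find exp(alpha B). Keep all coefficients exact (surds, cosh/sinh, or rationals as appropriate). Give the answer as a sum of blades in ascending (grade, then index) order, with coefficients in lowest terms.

B^2 term by term: the squares give (-\frac{6139}{1388})^2*(e_{12})^2 + (\frac{336}{347})^2*(e_{13})^2 + (-\frac{1344}{347})^2*(e_{14})^2 + (-\frac{63}{347})^2*(e_{23})^2 + (\frac{252}{347})^2*(e_{24})^2 = \frac{37687321}{1926544}*(-1) + \frac{112896}{120409}*(+1) + \frac{1806336}{120409}*(+1) + \frac{3969}{120409}*(+1) + \frac{63504}{120409}*(+1) = -\frac{49}{16} (each basis 2-blade squares to minus the product of its generators' squares); cross terms between blades sharing an index anticommute and cancel; the commuting (index-disjoint) pairs give grade-4 terms 2*c*c'*(blade product), which cancel blade by blade — e_{1234}: -\frac{169344}{120409} + \frac{169344}{120409} = 0 — confirming B is simple. So B^2 = -\frac{49}{16}.
B^2 = -\frac{49}{16} — the negative square puts this in the circular regime; l = \frac{7}{4}, alpha*l = \frac{5 \pi}{6}, so exp(alpha B) = cos(\frac{5 \pi}{6}) + (sin(\frac{5 \pi}{6})/(\frac{7}{4}))*B = - \frac{\sqrt{3}}{2} + (\frac{2}{7})*B.
Answer: - \frac{\sqrt{3}}{2} - \frac{877}{694} e_{12} + \frac{96}{347} e_{13} - \frac{384}{347} e_{14} - \frac{18}{347} e_{23} + \frac{72}{347} e_{24}


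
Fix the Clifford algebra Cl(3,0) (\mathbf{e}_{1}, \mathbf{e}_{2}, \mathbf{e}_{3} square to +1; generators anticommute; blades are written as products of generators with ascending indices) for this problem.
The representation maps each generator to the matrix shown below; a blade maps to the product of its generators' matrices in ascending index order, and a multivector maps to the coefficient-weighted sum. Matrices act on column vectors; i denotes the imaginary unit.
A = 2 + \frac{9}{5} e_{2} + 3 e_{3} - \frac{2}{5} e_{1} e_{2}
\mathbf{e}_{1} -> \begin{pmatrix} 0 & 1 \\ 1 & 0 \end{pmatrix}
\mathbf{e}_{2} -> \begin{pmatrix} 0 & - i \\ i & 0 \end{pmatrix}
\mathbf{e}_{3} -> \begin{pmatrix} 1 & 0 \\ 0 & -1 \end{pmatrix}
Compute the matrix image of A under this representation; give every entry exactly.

Bivector images (products of the table entries): rho(e_{1} e_{2}) = rho(\mathbf{e}_{1})rho(\mathbf{e}_{2}) = \begin{pmatrix} i & 0 \\ 0 & - i \end{pmatrix}.
M = (2)*1 + (\frac{9}{5})*rho(e_{2}) + (3)*rho(e_{3}) + (-\frac{2}{5})*rho(e_{1} e_{2}), summed entrywise (1 is the identity matrix):
Answer: \begin{pmatrix} 5 - \frac{2 i}{5} & - \frac{9 i}{5} \\ \frac{9 i}{5} & -1 + \frac{2 i}{5} \end{pmatrix}


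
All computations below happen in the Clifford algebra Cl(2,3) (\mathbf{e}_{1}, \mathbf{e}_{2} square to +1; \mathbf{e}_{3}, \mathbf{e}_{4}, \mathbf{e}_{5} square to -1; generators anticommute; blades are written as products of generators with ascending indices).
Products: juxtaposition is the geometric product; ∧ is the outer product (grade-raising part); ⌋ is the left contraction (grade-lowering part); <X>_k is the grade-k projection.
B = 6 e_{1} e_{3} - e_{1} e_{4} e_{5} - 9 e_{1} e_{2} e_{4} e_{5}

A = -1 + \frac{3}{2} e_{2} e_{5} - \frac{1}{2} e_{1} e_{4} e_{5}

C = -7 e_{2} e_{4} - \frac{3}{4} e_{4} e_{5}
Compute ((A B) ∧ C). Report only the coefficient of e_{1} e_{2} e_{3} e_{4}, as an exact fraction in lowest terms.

step 1: -\frac{1}{2} - \frac{9}{2} e_{2} - 6 e_{1} e_{3} + \frac{27}{2} e_{1} e_{4} - \frac{3}{2} e_{1} e_{2} e_{4} + e_{1} e_{4} e_{5} - 3 e_{3} e_{4} e_{5} - 9 e_{1} e_{2} e_{3} e_{5} + 9 e_{1} e_{2} e_{4} e_{5}
step 2: \frac{7}{2} e_{2} e_{4} + \frac{3}{8} e_{4} e_{5} + \frac{27}{8} e_{2} e_{4} e_{5} - 42 e_{1} e_{2} e_{3} e_{4} + \frac{9}{2} e_{1} e_{3} e_{4} e_{5}
Answer: -42


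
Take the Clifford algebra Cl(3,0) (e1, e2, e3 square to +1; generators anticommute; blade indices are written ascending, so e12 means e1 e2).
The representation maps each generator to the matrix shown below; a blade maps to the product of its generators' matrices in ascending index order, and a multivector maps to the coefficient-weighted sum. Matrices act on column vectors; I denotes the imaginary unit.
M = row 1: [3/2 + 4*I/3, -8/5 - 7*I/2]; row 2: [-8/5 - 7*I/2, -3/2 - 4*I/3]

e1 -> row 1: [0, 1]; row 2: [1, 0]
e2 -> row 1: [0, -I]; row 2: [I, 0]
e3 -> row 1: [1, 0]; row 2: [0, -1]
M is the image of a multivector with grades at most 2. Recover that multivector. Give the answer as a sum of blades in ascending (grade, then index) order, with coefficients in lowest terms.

Method: 1, rho(e1), rho(e2), rho(e3) form a trace-orthogonal basis of the 2x2 complex matrices (tr(X Y) = 2 if X = Y, else 0), so M = m0*1 + m1*rho(e1) + m2*rho(e2) + m3*rho(e3) with m0 = tr(M)/2 = 0, m1 = tr(M rho(e1))/2 = -8/5 - 7*I/2, m2 = tr(M rho(e2))/2 = 0, m3 = tr(M rho(e3))/2 = 3/2 + 4*I/3.
Multiplying table entries, the bivector images are rho(e12) = I*rho(e3), rho(e13) = -I*rho(e2), rho(e23) = I*rho(e1); with real blade coefficients the real parts of m0..m3 are the coefficients of 1, e1, e2, e3 and the imaginary parts give the bivectors (e23: Im m1, e13: -Im m2, e12: Im m3).
Answer: -8/5*e1 + 3/2*e3 + 4/3*e12 - 7/2*e23


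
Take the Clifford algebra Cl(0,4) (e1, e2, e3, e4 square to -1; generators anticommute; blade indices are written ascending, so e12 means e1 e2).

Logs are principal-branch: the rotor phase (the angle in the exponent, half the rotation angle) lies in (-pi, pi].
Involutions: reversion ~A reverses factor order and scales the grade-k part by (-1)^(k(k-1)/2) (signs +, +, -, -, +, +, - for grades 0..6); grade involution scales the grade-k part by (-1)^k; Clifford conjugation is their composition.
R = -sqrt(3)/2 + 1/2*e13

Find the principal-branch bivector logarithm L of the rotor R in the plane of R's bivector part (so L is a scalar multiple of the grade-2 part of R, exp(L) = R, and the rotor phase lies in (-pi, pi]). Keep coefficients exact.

The scalar part of R is -sqrt(3)/2, so the principal-branch rotor phase is pinned; divide the bivector part by its sine to get the unit plane — L is the phase times that plane.
Concretely: cos(phase) = -sqrt(3)/2 gives phase = ±5*pi/6, and since phase/sin(phase) is even the sign is immaterial: L = (phase/sin(phase)) * <R>_2 = (5*pi/3) * <R>_2.
Answer: 5*pi/6*e13


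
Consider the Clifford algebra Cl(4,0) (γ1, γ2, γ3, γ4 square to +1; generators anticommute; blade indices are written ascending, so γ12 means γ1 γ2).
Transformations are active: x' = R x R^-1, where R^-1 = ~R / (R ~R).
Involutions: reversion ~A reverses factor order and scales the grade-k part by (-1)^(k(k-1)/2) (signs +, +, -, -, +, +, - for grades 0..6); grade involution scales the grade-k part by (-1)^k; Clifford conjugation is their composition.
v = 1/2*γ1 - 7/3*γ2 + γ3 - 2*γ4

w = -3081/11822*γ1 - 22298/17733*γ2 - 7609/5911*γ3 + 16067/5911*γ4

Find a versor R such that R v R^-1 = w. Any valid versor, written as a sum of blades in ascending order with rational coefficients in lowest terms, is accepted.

Equal squares first: v^2 = w^2 = 385/36. Then v + w = 1415/5911*γ1 - 21225/5911*γ2 - 1698/5911*γ3 + 4245/5911*γ4 is a versor taking v to w, provided it is invertible.
Answer: 1415/5911*γ1 - 21225/5911*γ2 - 1698/5911*γ3 + 4245/5911*γ4


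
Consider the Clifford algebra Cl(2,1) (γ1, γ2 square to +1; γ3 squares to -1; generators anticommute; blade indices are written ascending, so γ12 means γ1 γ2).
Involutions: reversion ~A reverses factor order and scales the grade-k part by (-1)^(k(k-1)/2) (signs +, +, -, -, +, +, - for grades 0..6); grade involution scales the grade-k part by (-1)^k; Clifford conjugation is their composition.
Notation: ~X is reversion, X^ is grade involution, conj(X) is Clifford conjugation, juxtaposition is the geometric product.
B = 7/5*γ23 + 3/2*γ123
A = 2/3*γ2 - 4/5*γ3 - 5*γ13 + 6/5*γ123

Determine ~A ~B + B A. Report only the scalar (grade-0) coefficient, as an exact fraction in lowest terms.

first term: 9/5 + 42/25*γ1 + 431/50*γ2 - 14/15*γ3 - 41/5*γ12 + γ13
second term: 9/5 + 42/25*γ1 + 431/50*γ2 - 14/15*γ3 + 41/5*γ12 - γ13
Answer: 18/5


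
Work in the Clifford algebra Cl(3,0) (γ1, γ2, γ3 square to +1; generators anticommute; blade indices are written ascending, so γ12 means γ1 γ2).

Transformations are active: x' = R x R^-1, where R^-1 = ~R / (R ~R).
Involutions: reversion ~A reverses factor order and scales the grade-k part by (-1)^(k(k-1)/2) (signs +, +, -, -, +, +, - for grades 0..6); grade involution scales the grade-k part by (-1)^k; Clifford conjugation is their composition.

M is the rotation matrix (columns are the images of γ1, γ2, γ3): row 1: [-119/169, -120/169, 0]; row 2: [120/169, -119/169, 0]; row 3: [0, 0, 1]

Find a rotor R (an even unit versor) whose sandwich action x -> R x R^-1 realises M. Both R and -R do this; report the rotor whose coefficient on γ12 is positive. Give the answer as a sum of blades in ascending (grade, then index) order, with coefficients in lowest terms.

Method: write R = a + b12*γ12 + b13*γ13 + b23*γ23 with a^2 + b12^2 + b13^2 + b23^2 = 1 (so R^-1 = ~R). Expanding the columns R e_j ~R gives tr M = 4a^2 - 1 and, from the antisymmetric part, M21 - M12 = -4a*b12, M13 - M31 = 4a*b13, M32 - M23 = -4a*b23.
Here tr M = -69/169, so a^2 = (1 + tr M)/4 = 25/169 and a = ±5/13. Taking a = 5/13: M21 - M12 = 240/169, M13 - M31 = 0, M32 - M23 = 0, giving b12 = -12/13, b13 = 0, b23 = 0, i.e. R = 5/13 - 12/13*γ12.
Its γ12 coefficient is negative, so report the other preimage -R.
Answer: -5/13 + 12/13*γ12. Why the constraint matters: R and -R act identically through the sandwich — M has trace -69/169 either way — so only the sign condition on γ12 picks one of the two preimages.


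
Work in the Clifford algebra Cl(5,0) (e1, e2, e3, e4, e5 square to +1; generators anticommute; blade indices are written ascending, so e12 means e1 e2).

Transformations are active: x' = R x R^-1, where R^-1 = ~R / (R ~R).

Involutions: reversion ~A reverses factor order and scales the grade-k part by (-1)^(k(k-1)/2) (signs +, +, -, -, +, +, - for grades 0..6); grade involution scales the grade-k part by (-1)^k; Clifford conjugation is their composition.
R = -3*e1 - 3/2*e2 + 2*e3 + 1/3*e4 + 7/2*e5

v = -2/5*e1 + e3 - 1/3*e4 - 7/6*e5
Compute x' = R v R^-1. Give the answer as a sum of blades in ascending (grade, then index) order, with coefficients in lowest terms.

~R = -3*e1 - 3/2*e2 + 2*e3 + 1/3*e4 + 7/2*e5, and R ~R = 497/18, so R^-1 = ~R / (497/18).
R v = -179/180 - 3/5*e12 - 11/5*e13 + 17/15*e14 + 49/10*e15 - 3/2*e23 + 1/2*e24 + 7/4*e25 - e34 - 35/6*e35 + 7/9*e45
Answer: 1531/2485*e1 + 537/4970*e2 - 2843/2485*e3 + 2306/7455*e4 + 974/1065*e5


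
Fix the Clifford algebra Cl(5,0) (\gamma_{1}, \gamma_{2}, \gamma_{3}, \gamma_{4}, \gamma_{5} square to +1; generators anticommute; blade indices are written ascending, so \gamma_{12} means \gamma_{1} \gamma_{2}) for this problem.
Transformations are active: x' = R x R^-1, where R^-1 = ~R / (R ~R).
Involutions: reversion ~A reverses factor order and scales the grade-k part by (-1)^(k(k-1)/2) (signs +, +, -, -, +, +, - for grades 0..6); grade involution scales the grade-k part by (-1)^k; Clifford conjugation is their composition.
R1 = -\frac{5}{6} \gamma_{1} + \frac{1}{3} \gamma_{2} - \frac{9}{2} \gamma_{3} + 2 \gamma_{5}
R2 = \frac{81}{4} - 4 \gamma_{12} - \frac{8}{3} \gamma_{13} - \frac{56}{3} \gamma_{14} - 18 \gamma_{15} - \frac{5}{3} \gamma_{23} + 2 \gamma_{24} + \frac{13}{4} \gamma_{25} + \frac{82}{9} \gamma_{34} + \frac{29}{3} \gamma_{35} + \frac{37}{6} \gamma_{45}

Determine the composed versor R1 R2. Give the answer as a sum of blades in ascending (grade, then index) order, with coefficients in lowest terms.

Distribute over the terms of R1 (each basis-blade product reordered to ascending indices, repeated generators contracted through their squares):
(-\frac{5}{6} \gamma_{1}) R2 = -\frac{135}{8} \gamma_{1} + \frac{10}{3} \gamma_{2} + \frac{20}{9} \gamma_{3} + \frac{140}{9} \gamma_{4} + 15 \gamma_{5} + \frac{25}{18} \gamma_{123} - \frac{5}{3} \gamma_{124} - \frac{65}{24} \gamma_{125} - \frac{205}{27} \gamma_{134} - \frac{145}{18} \gamma_{135} - \frac{185}{36} \gamma_{145}
(\frac{1}{3} \gamma_{2}) R2 = \frac{4}{3} \gamma_{1} + \frac{27}{4} \gamma_{2} - \frac{5}{9} \gamma_{3} + \frac{2}{3} \gamma_{4} + \frac{13}{12} \gamma_{5} + \frac{8}{9} \gamma_{123} + \frac{56}{9} \gamma_{124} + 6 \gamma_{125} + \frac{82}{27} \gamma_{234} + \frac{29}{9} \gamma_{235} + \frac{37}{18} \gamma_{245}
(-\frac{9}{2} \gamma_{3}) R2 = -12 \gamma_{1} - \frac{15}{2} \gamma_{2} - \frac{729}{8} \gamma_{3} - 41 \gamma_{4} - \frac{87}{2} \gamma_{5} + 18 \gamma_{123} - 84 \gamma_{134} - 81 \gamma_{135} + 9 \gamma_{234} + \frac{117}{8} \gamma_{235} - \frac{111}{4} \gamma_{345}
(2 \gamma_{5}) R2 = 36 \gamma_{1} - \frac{13}{2} \gamma_{2} - \frac{58}{3} \gamma_{3} - \frac{37}{3} \gamma_{4} + \frac{81}{2} \gamma_{5} - 8 \gamma_{125} - \frac{16}{3} \gamma_{135} - \frac{112}{3} \gamma_{145} - \frac{10}{3} \gamma_{235} + 4 \gamma_{245} + \frac{164}{9} \gamma_{345}
Summing the partial products and collecting blades:
Answer: \frac{203}{24} \gamma_{1} - \frac{47}{12} \gamma_{2} - \frac{2611}{24} \gamma_{3} - \frac{334}{9} \gamma_{4} + \frac{157}{12} \gamma_{5} + \frac{365}{18} \gamma_{123} + \frac{41}{9} \gamma_{124} - \frac{113}{24} \gamma_{125} - \frac{2473}{27} \gamma_{134} - \frac{1699}{18} \gamma_{135} - \frac{1529}{36} \gamma_{145} + \frac{325}{27} \gamma_{234} + \frac{1045}{72} \gamma_{235} + \frac{109}{18} \gamma_{245} - \frac{343}{36} \gamma_{345}


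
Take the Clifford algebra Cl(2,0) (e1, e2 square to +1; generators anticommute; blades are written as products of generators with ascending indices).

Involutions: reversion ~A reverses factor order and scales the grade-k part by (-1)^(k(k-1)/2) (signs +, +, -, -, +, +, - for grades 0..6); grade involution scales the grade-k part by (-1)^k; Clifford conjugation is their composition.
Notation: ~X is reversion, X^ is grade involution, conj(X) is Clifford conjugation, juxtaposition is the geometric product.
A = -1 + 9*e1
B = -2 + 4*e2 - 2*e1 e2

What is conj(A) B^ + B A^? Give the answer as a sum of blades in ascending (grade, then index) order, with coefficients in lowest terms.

first term: 2 + 18*e1 + 22*e2 + 38*e1 e2
second term: 2 + 18*e1 - 22*e2 + 38*e1 e2
Answer: 4 + 36*e1 + 76*e1 e2


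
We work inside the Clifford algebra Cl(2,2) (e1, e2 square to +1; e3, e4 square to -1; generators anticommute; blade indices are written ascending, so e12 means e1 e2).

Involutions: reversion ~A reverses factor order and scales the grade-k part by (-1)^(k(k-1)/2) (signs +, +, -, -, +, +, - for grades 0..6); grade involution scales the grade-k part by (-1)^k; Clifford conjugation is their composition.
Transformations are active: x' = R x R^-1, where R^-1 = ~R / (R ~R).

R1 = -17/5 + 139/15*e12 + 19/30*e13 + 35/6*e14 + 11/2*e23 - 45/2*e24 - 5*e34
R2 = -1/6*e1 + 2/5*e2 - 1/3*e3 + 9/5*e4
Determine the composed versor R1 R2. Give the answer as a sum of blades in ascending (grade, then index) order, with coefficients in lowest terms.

Distribute over the terms of R2 (each basis-blade product reordered to ascending indices, repeated generators contracted through their squares):
R1 (-1/6*e1) = 17/30*e1 + 139/90*e2 + 19/180*e3 + 35/36*e4 - 11/12*e123 + 15/4*e124 + 5/6*e134
R1 (2/5*e2) = 278/75*e1 - 34/25*e2 - 11/5*e3 + 9*e4 - 19/75*e123 - 7/3*e124 - 2*e234
R1 (-1/3*e3) = 19/90*e1 + 11/6*e2 + 17/15*e3 + 5/3*e4 - 139/45*e123 + 35/18*e134 - 15/2*e234
R1 (9/5*e4) = -21/2*e1 + 81/2*e2 + 9*e3 - 153/25*e4 + 417/25*e124 + 57/50*e134 + 99/10*e234
Summing the partial products and collecting blades:
Answer: -2707/450*e1 + 19133/450*e2 + 1447/180*e3 + 4967/900*e4 - 3833/900*e123 + 5429/300*e124 + 1763/450*e134 + 2/5*e234


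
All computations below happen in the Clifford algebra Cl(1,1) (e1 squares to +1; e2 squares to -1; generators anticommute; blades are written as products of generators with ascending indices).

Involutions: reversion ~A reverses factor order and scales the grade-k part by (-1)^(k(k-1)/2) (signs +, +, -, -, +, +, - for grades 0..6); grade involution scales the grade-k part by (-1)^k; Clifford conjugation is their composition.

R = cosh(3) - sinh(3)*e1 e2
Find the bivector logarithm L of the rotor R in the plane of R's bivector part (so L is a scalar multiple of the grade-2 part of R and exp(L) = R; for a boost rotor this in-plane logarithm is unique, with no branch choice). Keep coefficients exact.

The scalar part of R is cosh(3), so cosh pins the rapidity up to sign — the sign comes from the bivector part; dividing that part by sinh of the rapidity yields the plane, and the in-plane L = rapidity * plane is unique because the two sign choices cancel.
Concretely: cosh(rapidity) = cosh(3) gives rapidity = ±3, and since rapidity/sinh(rapidity) is even the sign is immaterial: L = (rapidity/sinh(rapidity)) * <R>_2 = (3/sinh(3)) * <R>_2.
Answer: -3*e1 e2


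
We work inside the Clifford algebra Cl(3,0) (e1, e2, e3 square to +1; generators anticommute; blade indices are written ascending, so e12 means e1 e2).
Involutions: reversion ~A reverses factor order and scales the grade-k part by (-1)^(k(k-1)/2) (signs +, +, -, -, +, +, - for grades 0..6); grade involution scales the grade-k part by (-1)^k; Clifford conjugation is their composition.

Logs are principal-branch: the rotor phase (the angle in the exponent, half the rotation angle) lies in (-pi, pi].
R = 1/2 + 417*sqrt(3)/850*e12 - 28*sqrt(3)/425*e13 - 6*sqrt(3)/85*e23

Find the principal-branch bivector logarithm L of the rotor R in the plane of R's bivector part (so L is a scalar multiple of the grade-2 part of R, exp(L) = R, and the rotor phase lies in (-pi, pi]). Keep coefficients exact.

The scalar part of R is 1/2, so the principal-branch rotor phase is pinned; divide the bivector part by its sine to get the unit plane — L is the phase times that plane.
Concretely: cos(phase) = 1/2 gives phase = ±pi/3, and since phase/sin(phase) is even the sign is immaterial: L = (phase/sin(phase)) * <R>_2 = (2*sqrt(3)*pi/9) * <R>_2.
Answer: 139*pi/425*e12 - 56*pi/1275*e13 - 4*pi/85*e23


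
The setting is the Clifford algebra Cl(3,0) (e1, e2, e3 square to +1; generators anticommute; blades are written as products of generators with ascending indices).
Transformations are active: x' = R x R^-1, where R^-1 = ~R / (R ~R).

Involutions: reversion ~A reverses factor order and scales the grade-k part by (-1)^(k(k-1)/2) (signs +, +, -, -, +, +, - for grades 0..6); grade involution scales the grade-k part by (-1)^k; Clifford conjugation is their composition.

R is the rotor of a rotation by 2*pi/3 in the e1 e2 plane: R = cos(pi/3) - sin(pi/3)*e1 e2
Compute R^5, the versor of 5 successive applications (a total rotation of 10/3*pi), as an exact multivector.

Because a rotor carries half the rotation angle, composing 5 copies of this e1 e2-plane rotor multiplies the phase: 5*(pi/3) = 5*pi/3, hence R^5 = cos(5*pi/3) - sin(5*pi/3)*e1 e2.
cos(5*pi/3) = 1/2 and sin(5*pi/3) = -sqrt(3)/2, so R^5 = 1/2 + sqrt(3)/2*e1 e2. The net rotation is 4/3*pi (after discarding 1 full turn, each of which contributes a factor -1 to the rotor); the rotor keeps the half-angle phase exactly.
Answer: 1/2 + sqrt(3)/2*e1 e2


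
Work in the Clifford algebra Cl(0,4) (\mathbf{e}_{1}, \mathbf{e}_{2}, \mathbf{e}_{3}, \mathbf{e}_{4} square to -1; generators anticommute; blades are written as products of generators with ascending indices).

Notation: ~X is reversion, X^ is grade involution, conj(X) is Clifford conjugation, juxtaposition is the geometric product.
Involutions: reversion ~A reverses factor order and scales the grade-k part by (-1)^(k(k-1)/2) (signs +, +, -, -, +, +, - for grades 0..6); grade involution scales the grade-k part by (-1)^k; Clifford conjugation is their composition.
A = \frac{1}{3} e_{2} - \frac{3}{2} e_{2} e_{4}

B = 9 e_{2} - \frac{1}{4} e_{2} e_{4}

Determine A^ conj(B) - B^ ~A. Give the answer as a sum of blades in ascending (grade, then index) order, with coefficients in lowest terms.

first term: -\frac{21}{8} + \frac{163}{12} e_{4}
second term: \frac{27}{8} + \frac{161}{12} e_{4}
Answer: -6 + \frac{1}{6} e_{4}


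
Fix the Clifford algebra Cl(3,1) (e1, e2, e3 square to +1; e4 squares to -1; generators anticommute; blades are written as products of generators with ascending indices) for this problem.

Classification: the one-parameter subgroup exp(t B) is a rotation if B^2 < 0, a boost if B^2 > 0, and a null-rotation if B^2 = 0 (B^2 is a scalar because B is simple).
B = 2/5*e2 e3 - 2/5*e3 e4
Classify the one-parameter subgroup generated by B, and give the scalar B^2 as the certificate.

B^2 term by term: the squares give (2/5)^2*(e2 e3)^2 + (-2/5)^2*(e3 e4)^2 = 4/25*(-1) + 4/25*(+1) = 0 (each basis 2-blade squares to minus the product of its generators' squares); cross terms between blades sharing an index anticommute and cancel. So B^2 = 0.
Answer: null-rotation, certificate B^2 = 0. Certificate logic: 0 is a conjugation-invariant scalar, so its sign fixes rotation versus boost versus null-rotation outright.


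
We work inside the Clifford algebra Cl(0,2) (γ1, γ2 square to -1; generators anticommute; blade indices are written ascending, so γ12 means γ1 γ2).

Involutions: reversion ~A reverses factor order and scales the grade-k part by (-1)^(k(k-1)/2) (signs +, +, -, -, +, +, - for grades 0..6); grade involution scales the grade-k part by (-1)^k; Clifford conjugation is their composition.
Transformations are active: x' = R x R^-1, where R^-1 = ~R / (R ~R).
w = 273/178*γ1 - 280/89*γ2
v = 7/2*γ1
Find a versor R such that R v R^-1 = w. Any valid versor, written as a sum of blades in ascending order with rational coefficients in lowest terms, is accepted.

R = v + w = 448/89*γ1 - 280/89*γ2 works: the equal norms (-49/4) guarantee its sandwich swaps v into w.
Answer: 448/89*γ1 - 280/89*γ2
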